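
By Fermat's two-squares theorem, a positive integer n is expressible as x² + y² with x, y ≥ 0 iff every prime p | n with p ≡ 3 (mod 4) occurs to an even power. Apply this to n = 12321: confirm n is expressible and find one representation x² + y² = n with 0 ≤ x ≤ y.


Step 1: Factor n = 12321 = 3^2 · 37^2.
Step 2: Check the mod-4 condition on each prime factor: 3 ≡ 3 (mod 4), exponent 2 (must be even); 37 ≡ 1 (mod 4), exponent 2.
All primes ≡ 3 (mod 4) appear to even exponent (or don't appear), so by the two-squares theorem n IS expressible as a sum of two squares.
Step 3: Build a representation. Group n = k² · m with k = 3 and m = 37 · 37 = 1369 (a product of primes ≡ 1 (mod 4)); a representation of m scales to one of n via (k·x)² + (k·y)² = k²(x² + y²). Each prime p ≡ 1 (mod 4) is itself a sum of two squares; find a² by testing p − a² for a perfect square:
  37: 37 − 1² = 36 = 6² ⇒ 37 = 1² + 6².
  Combine using the Brahmagupta–Fibonacci identity (a² + b²)(c² + d²) = (ac − bd)² + (ad + bc)² = (ac + bd)² + (ad − bc)²:
  37 · 37 = 1369: from (1² + 6²)(1² + 6²), take (1·1 − 6·6, 1·6 + 6·1) = (1 − 36, 6 + 6) = (-35, 12); dropping signs (only squares matter) gives (35, 12); check 35² + 12² = 1225 + 144 = 1369 ✓.
  Scale by k = 3: (3·35, 3·12) = (105, 36).
Step 4: Order so x ≤ y and verify: 36² + 105² = 1296 + 11025 = 12321 = n. ✓

n = 12321 = 36² + 105² (one valid representation with x ≤ y).


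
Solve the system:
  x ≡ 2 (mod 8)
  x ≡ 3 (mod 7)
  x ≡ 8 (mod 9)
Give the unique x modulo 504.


Moduli 8, 7, 9 are pairwise coprime; by CRT there is a unique solution modulo M = 8 · 7 · 9 = 504.
Solve pairwise, accumulating the modulus:
  Start with x ≡ 2 (mod 8).
  Combine with x ≡ 3 (mod 7): since gcd(8, 7) = 1, we get a unique residue mod 56.
    Write x = 2 + 8·t and substitute into x ≡ 3 (mod 7): 8·t ≡ 3 − 2 = 1 (mod 7).
    Reduce coefficients mod 7: 1·t ≡ 1 (mod 7).
    So t ≡ 1 (mod 7).
    Then x = 2 + 8·1 = 10, valid modulo lcm(8, 7) = 56: x ≡ 10 (mod 56).
  Combine with x ≡ 8 (mod 9): since gcd(56, 9) = 1, we get a unique residue mod 504.
    Write x = 10 + 56·t and substitute into x ≡ 8 (mod 9): 56·t ≡ 8 − 10 = -2 (mod 9).
    Reduce coefficients mod 9: 2·t ≡ 7 (mod 9).
    The inverse of 2 mod 9 is 5 (since 2·5 = 10 = 1·9 + 1), so t ≡ 5·7 = 35 ≡ 8 (mod 9).
    Then x = 10 + 56·8 = 458, valid modulo lcm(56, 9) = 504: x ≡ 458 (mod 504).
Verify: 458 mod 8 = 2 ✓, 458 mod 7 = 3 ✓, 458 mod 9 = 8 ✓.

x ≡ 458 (mod 504).


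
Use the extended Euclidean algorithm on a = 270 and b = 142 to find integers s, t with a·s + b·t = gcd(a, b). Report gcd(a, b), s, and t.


Euclidean algorithm on (270, 142) — divide until remainder is 0:
  270 = 1 · 142 + 128
  142 = 1 · 128 + 14
  128 = 9 · 14 + 2
  14 = 7 · 2 + 0
gcd(270, 142) = 2.
Track Bezout coefficients alongside the remainders: start with r₀ = 270 = a·1 + b·0 (s = 1, t = 0) and r₁ = 142 = a·0 + b·1 (s = 0, t = 1); each new remainder r_{k+1} = r_{k-1} − q_k·r_k inherits s_{k+1} = s_{k-1} − q_k·s_k, t_{k+1} = t_{k-1} − q_k·t_k, so r_k = a·s_k + b·t_k at every step:
  q = 1: r = 128, s = 1 − 1·0 = 1, t = 0 − 1·1 = -1  (check: 270·1 + 142·(-1) = 128)
  q = 1: r = 14, s = 0 − 1·1 = -1, t = 1 − 1·(-1) = 2  (check: 270·(-1) + 142·2 = 14)
  q = 9: r = 2, s = 1 − 9·(-1) = 10, t = -1 − 9·2 = -19  (check: 270·10 + 142·(-19) = 2)
The row with r = 2 (the gcd) gives the Bezout coefficients s = 10, t = -19.
Result: 270 · (10) + 142 · (-19) = 2.

gcd(270, 142) = 2; s = 10, t = -19 (check: 270·10 + 142·(-19) = 2).


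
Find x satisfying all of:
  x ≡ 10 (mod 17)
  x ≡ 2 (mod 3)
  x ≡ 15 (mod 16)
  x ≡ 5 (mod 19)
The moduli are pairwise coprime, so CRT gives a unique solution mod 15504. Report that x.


Product of moduli M = 17 · 3 · 16 · 19 = 15504.
Merge one congruence at a time:
  Start: x ≡ 10 (mod 17).
  Combine with x ≡ 2 (mod 3); new modulus lcm = 51.
    Write x = 10 + 17·t and substitute into x ≡ 2 (mod 3): 17·t ≡ 2 − 10 = -8 (mod 3).
    Reduce coefficients mod 3: 2·t ≡ 1 (mod 3).
    The inverse of 2 mod 3 is 2 (since 2·2 = 4 = 1·3 + 1), so t ≡ 2·1 = 2 ≡ 2 (mod 3).
    Then x = 10 + 17·2 = 44, valid modulo lcm(17, 3) = 51: x ≡ 44 (mod 51).
  Combine with x ≡ 15 (mod 16); new modulus lcm = 816.
    Write x = 44 + 51·t and substitute into x ≡ 15 (mod 16): 51·t ≡ 15 − 44 = -29 (mod 16).
    Reduce coefficients mod 16: 3·t ≡ 3 (mod 16).
    The inverse of 3 mod 16 is 11 (since 3·11 = 33 = 2·16 + 1), so t ≡ 11·3 = 33 ≡ 1 (mod 16).
    Then x = 44 + 51·1 = 95, valid modulo lcm(51, 16) = 816: x ≡ 95 (mod 816).
  Combine with x ≡ 5 (mod 19); new modulus lcm = 15504.
    Write x = 95 + 816·t and substitute into x ≡ 5 (mod 19): 816·t ≡ 5 − 95 = -90 (mod 19).
    Reduce coefficients mod 19: 18·t ≡ 5 (mod 19).
    The inverse of 18 mod 19 is 18 (since 18·18 = 324 = 17·19 + 1), so t ≡ 18·5 = 90 ≡ 14 (mod 19).
    Then x = 95 + 816·14 = 11519, valid modulo lcm(816, 19) = 15504: x ≡ 11519 (mod 15504).
Verify against each original: 11519 mod 17 = 10, 11519 mod 3 = 2, 11519 mod 16 = 15, 11519 mod 19 = 5.

x ≡ 11519 (mod 15504).


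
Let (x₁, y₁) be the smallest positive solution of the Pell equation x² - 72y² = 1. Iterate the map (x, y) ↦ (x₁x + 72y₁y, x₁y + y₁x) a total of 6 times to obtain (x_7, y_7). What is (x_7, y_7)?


Step 1: Find the fundamental solution (x₁, y₁) of x² - 72y² = 1.
  Expand √72 as a continued fraction. a₀ = ⌊√72⌋ = 8; iterate m_{k+1} = d_k·a_k − m_k, d_{k+1} = (72 − m_{k+1}²)/d_k, a_{k+1} = ⌊(a₀ + m_{k+1})/d_{k+1}⌋ (starting m₀ = 0, d₀ = 1), with convergents p_k = a_k·p_{k-1} + p_{k-2}, q_k = a_k·q_{k-1} + q_{k-2} (p₋₁ = 1, q₋₁ = 0):
  k = 0: a₀ = 8; p₀/q₀ = 8/1; p₀² − 72·q₀² = 64 − 72 = -8.
  k = 1: m = 8, d = 8, a = ⌊(8 + 8)/8⌋ = 2; p/q = (2·8 + 1)/(2·1 + 0) = 17/2; p² − 72·q² = 289 − 288 = 1.
  The first convergent with p² − 72·q² = 1 gives the fundamental solution (x₁, y₁) = (17, 2).
Step 2: Apply the recurrence (x_{n+1}, y_{n+1}) = (x₁x_n + 72y₁y_n, x₁y_n + y₁x_n) repeatedly.
  From (x_1, y_1) = (17, 2): x_2 = 17·17 + 72·2·2 = 577; y_2 = 17·2 + 2·17 = 68.
  From (x_2, y_2) = (577, 68): x_3 = 17·577 + 72·2·68 = 19601; y_3 = 17·68 + 2·577 = 2310.
  From (x_3, y_3) = (19601, 2310): x_4 = 17·19601 + 72·2·2310 = 665857; y_4 = 17·2310 + 2·19601 = 78472.
  From (x_4, y_4) = (665857, 78472): x_5 = 17·665857 + 72·2·78472 = 22619537; y_5 = 17·78472 + 2·665857 = 2665738.
  From (x_5, y_5) = (22619537, 2665738): x_6 = 17·22619537 + 72·2·2665738 = 768398401; y_6 = 17·2665738 + 2·22619537 = 90556620.
  From (x_6, y_6) = (768398401, 90556620): x_7 = 17·768398401 + 72·2·90556620 = 26102926097; y_7 = 17·90556620 + 2·768398401 = 3076259342.
Step 3: Verify x_7² - 72·y_7² = 681362750825443653409 - 681362750825443653408 = 1 (should be 1). ✓

(x_1, y_1) = (17, 2); (x_7, y_7) = (26102926097, 3076259342).


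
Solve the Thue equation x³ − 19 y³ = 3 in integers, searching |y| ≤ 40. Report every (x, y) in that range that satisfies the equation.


The equation is x³ - 19y³ = 3. For fixed y, x³ = 19·y³ + 3, so a solution requires the RHS to be a perfect cube.
Strategy: iterate y from -40 to 40, compute RHS = 19·y³ + 3, and check whether it is a (positive or negative) perfect cube.
Check small values of y:
  y = 0: RHS = 3 is not a perfect cube.
  y = 1: RHS = 22 is not a perfect cube.
  y = -1: RHS = -16 is not a perfect cube.
  y = 2: RHS = 155 is not a perfect cube.
  y = -2: RHS = -149 is not a perfect cube.
  y = 3: RHS = 516 is not a perfect cube.
  y = -3: RHS = -510 is not a perfect cube.
Continuing the search up to |y| = 40 finds no solutions either.
No (x, y) in the scanned range satisfies the equation.

No integer solutions with |y| ≤ 40.


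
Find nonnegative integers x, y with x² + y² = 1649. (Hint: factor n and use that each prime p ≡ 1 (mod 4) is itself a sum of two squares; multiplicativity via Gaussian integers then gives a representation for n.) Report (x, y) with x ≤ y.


Step 1: Factor n = 1649 = 17 · 97.
Step 2: Check the mod-4 condition on each prime factor: 17 ≡ 1 (mod 4), exponent 1; 97 ≡ 1 (mod 4), exponent 1.
All primes ≡ 3 (mod 4) appear to even exponent (or don't appear), so by the two-squares theorem n IS expressible as a sum of two squares.
Step 3: Build a representation. Here n = 17 · 97 is a product of primes ≡ 1 (mod 4). Each prime p ≡ 1 (mod 4) is itself a sum of two squares; find a² by testing p − a² for a perfect square:
  17: 17 − 1² = 16 = 4² ⇒ 17 = 1² + 4².
  97: 97 − 1² = 96, 97 − 2² = 93, 97 − 3² = 88, 97 − 4² = 81 = 9² ⇒ 97 = 4² + 9².
  Combine using the Brahmagupta–Fibonacci identity (a² + b²)(c² + d²) = (ac − bd)² + (ad + bc)² = (ac + bd)² + (ad − bc)²:
  17 · 97 = 1649: from (1² + 4²)(4² + 9²), take (1·4 − 4·9, 1·9 + 4·4) = (4 − 36, 9 + 16) = (-32, 25); dropping signs (only squares matter) gives (32, 25); check 32² + 25² = 1024 + 625 = 1649 ✓.
Step 4: Order so x ≤ y and verify: 25² + 32² = 625 + 1024 = 1649 = n. ✓

n = 1649 = 25² + 32² (one valid representation with x ≤ y).


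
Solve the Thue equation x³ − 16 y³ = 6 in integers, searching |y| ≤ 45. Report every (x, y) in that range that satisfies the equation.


The equation is x³ - 16y³ = 6. For fixed y, x³ = 16·y³ + 6, so a solution requires the RHS to be a perfect cube.
Strategy: iterate y from -45 to 45, compute RHS = 16·y³ + 6, and check whether it is a (positive or negative) perfect cube.
Check small values of y:
  y = 0: RHS = 6 is not a perfect cube.
  y = 1: RHS = 22 is not a perfect cube.
  y = -1: RHS = -10 is not a perfect cube.
  y = 2: RHS = 134 is not a perfect cube.
  y = -2: RHS = -122 is not a perfect cube.
  y = 3: RHS = 438 is not a perfect cube.
  y = -3: RHS = -426 is not a perfect cube.
Continuing the search up to |y| = 45 finds no solutions either.
No (x, y) in the scanned range satisfies the equation.

No integer solutions with |y| ≤ 45.


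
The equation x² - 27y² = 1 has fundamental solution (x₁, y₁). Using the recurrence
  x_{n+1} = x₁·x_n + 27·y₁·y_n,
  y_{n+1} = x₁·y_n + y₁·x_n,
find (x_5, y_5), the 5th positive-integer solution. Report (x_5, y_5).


Step 1: Find the fundamental solution (x₁, y₁) of x² - 27y² = 1.
  Expand √27 as a continued fraction. a₀ = ⌊√27⌋ = 5; iterate m_{k+1} = d_k·a_k − m_k, d_{k+1} = (27 − m_{k+1}²)/d_k, a_{k+1} = ⌊(a₀ + m_{k+1})/d_{k+1}⌋ (starting m₀ = 0, d₀ = 1), with convergents p_k = a_k·p_{k-1} + p_{k-2}, q_k = a_k·q_{k-1} + q_{k-2} (p₋₁ = 1, q₋₁ = 0):
  k = 0: a₀ = 5; p₀/q₀ = 5/1; p₀² − 27·q₀² = 25 − 27 = -2.
  k = 1: m = 5, d = 2, a = ⌊(5 + 5)/2⌋ = 5; p/q = (5·5 + 1)/(5·1 + 0) = 26/5; p² − 27·q² = 676 − 675 = 1.
  The first convergent with p² − 27·q² = 1 gives the fundamental solution (x₁, y₁) = (26, 5).
Step 2: Apply the recurrence (x_{n+1}, y_{n+1}) = (x₁x_n + 27y₁y_n, x₁y_n + y₁x_n) repeatedly.
  From (x_1, y_1) = (26, 5): x_2 = 26·26 + 27·5·5 = 1351; y_2 = 26·5 + 5·26 = 260.
  From (x_2, y_2) = (1351, 260): x_3 = 26·1351 + 27·5·260 = 70226; y_3 = 26·260 + 5·1351 = 13515.
  From (x_3, y_3) = (70226, 13515): x_4 = 26·70226 + 27·5·13515 = 3650401; y_4 = 26·13515 + 5·70226 = 702520.
  From (x_4, y_4) = (3650401, 702520): x_5 = 26·3650401 + 27·5·702520 = 189750626; y_5 = 26·702520 + 5·3650401 = 36517525.
Step 3: Verify x_5² - 27·y_5² = 36005300067391876 - 36005300067391875 = 1 (should be 1). ✓

(x_1, y_1) = (26, 5); (x_5, y_5) = (189750626, 36517525).


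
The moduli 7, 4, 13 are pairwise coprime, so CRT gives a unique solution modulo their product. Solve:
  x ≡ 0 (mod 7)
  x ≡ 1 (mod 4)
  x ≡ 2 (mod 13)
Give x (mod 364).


Moduli 7, 4, 13 are pairwise coprime; by CRT there is a unique solution modulo M = 7 · 4 · 13 = 364.
Solve pairwise, accumulating the modulus:
  Start with x ≡ 0 (mod 7).
  Combine with x ≡ 1 (mod 4): since gcd(7, 4) = 1, we get a unique residue mod 28.
    Write x = 0 + 7·t and substitute into x ≡ 1 (mod 4): 7·t ≡ 1 − 0 = 1 (mod 4).
    Reduce coefficients mod 4: 3·t ≡ 1 (mod 4).
    The inverse of 3 mod 4 is 3 (since 3·3 = 9 = 2·4 + 1), so t ≡ 3·1 = 3 ≡ 3 (mod 4).
    Then x = 0 + 7·3 = 21, valid modulo lcm(7, 4) = 28: x ≡ 21 (mod 28).
  Combine with x ≡ 2 (mod 13): since gcd(28, 13) = 1, we get a unique residue mod 364.
    Write x = 21 + 28·t and substitute into x ≡ 2 (mod 13): 28·t ≡ 2 − 21 = -19 (mod 13).
    Reduce coefficients mod 13: 2·t ≡ 7 (mod 13).
    The inverse of 2 mod 13 is 7 (since 2·7 = 14 = 1·13 + 1), so t ≡ 7·7 = 49 ≡ 10 (mod 13).
    Then x = 21 + 28·10 = 301, valid modulo lcm(28, 13) = 364: x ≡ 301 (mod 364).
Verify: 301 mod 7 = 0 ✓, 301 mod 4 = 1 ✓, 301 mod 13 = 2 ✓.

x ≡ 301 (mod 364).


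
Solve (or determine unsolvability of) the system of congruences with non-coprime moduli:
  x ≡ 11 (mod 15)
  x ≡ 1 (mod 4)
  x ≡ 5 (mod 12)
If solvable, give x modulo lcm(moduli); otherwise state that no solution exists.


Moduli 15, 4, 12 are not pairwise coprime, so CRT works modulo lcm(m_i) when all pairwise compatibility conditions hold.
Pairwise compatibility: gcd(m_i, m_j) must divide a_i - a_j for every pair.
Merge one congruence at a time:
  Start: x ≡ 11 (mod 15).
  Combine with x ≡ 1 (mod 4): gcd(15, 4) = 1; 1 - 11 = -10, which IS divisible by 1, so compatible.
    Write x = 11 + 15·t and substitute into x ≡ 1 (mod 4): 15·t ≡ 1 − 11 = -10 (mod 4).
    Reduce coefficients mod 4: 3·t ≡ 2 (mod 4).
    The inverse of 3 mod 4 is 3 (since 3·3 = 9 = 2·4 + 1), so t ≡ 3·2 = 6 ≡ 2 (mod 4).
    Then x = 11 + 15·2 = 41, valid modulo lcm(15, 4) = 60: x ≡ 41 (mod 60).
  Combine with x ≡ 5 (mod 12): gcd(60, 12) = 12; 5 - 41 = -36, which IS divisible by 12, so compatible.
    Write x = 41 + 60·t and substitute into x ≡ 5 (mod 12): 60·t ≡ 5 − 41 = -36 (mod 12).
    Divide the congruence (and modulus) by g = 12: 5·t ≡ -3 (mod 1).
    Modulo 1 every t works; take t = 0.
    Then x = 41 + 60·0 = 41, valid modulo lcm(60, 12) = 60: x ≡ 41 (mod 60).
Verify: 41 mod 15 = 11, 41 mod 4 = 1, 41 mod 12 = 5.

x ≡ 41 (mod 60).


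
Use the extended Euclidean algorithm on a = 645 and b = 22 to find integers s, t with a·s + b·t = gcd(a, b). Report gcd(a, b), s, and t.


Euclidean algorithm on (645, 22) — divide until remainder is 0:
  645 = 29 · 22 + 7
  22 = 3 · 7 + 1
  7 = 7 · 1 + 0
gcd(645, 22) = 1.
Track Bezout coefficients alongside the remainders: start with r₀ = 645 = a·1 + b·0 (s = 1, t = 0) and r₁ = 22 = a·0 + b·1 (s = 0, t = 1); each new remainder r_{k+1} = r_{k-1} − q_k·r_k inherits s_{k+1} = s_{k-1} − q_k·s_k, t_{k+1} = t_{k-1} − q_k·t_k, so r_k = a·s_k + b·t_k at every step:
  q = 29: r = 7, s = 1 − 29·0 = 1, t = 0 − 29·1 = -29  (check: 645·1 + 22·(-29) = 7)
  q = 3: r = 1, s = 0 − 3·1 = -3, t = 1 − 3·(-29) = 88  (check: 645·(-3) + 22·88 = 1)
The row with r = 1 (the gcd) gives the Bezout coefficients s = -3, t = 88.
Result: 645 · (-3) + 22 · (88) = 1.

gcd(645, 22) = 1; s = -3, t = 88 (check: 645·(-3) + 22·88 = 1).


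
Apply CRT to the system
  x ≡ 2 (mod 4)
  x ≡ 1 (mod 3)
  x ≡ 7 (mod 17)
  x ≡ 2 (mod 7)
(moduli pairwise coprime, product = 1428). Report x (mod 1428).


Product of moduli M = 4 · 3 · 17 · 7 = 1428.
Merge one congruence at a time:
  Start: x ≡ 2 (mod 4).
  Combine with x ≡ 1 (mod 3); new modulus lcm = 12.
    Write x = 2 + 4·t and substitute into x ≡ 1 (mod 3): 4·t ≡ 1 − 2 = -1 (mod 3).
    Reduce coefficients mod 3: 1·t ≡ 2 (mod 3).
    So t ≡ 2 (mod 3).
    Then x = 2 + 4·2 = 10, valid modulo lcm(4, 3) = 12: x ≡ 10 (mod 12).
  Combine with x ≡ 7 (mod 17); new modulus lcm = 204.
    Write x = 10 + 12·t and substitute into x ≡ 7 (mod 17): 12·t ≡ 7 − 10 = -3 (mod 17).
    Reduce coefficients mod 17: 12·t ≡ 14 (mod 17).
    The inverse of 12 mod 17 is 10 (since 12·10 = 120 = 7·17 + 1), so t ≡ 10·14 = 140 ≡ 4 (mod 17).
    Then x = 10 + 12·4 = 58, valid modulo lcm(12, 17) = 204: x ≡ 58 (mod 204).
  Combine with x ≡ 2 (mod 7); new modulus lcm = 1428.
    Write x = 58 + 204·t and substitute into x ≡ 2 (mod 7): 204·t ≡ 2 − 58 = -56 (mod 7).
    Reduce coefficients mod 7: 1·t ≡ 0 (mod 7).
    So t ≡ 0 (mod 7).
    Then x = 58 + 204·0 = 58, valid modulo lcm(204, 7) = 1428: x ≡ 58 (mod 1428).
Verify against each original: 58 mod 4 = 2, 58 mod 3 = 1, 58 mod 17 = 7, 58 mod 7 = 2.

x ≡ 58 (mod 1428).


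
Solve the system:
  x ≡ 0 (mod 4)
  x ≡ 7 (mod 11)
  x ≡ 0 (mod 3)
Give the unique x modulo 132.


Moduli 4, 11, 3 are pairwise coprime; by CRT there is a unique solution modulo M = 4 · 11 · 3 = 132.
Solve pairwise, accumulating the modulus:
  Start with x ≡ 0 (mod 4).
  Combine with x ≡ 7 (mod 11): since gcd(4, 11) = 1, we get a unique residue mod 44.
    Write x = 0 + 4·t and substitute into x ≡ 7 (mod 11): 4·t ≡ 7 − 0 = 7 (mod 11).
    The inverse of 4 mod 11 is 3 (since 4·3 = 12 = 1·11 + 1), so t ≡ 3·7 = 21 ≡ 10 (mod 11).
    Then x = 0 + 4·10 = 40, valid modulo lcm(4, 11) = 44: x ≡ 40 (mod 44).
  Combine with x ≡ 0 (mod 3): since gcd(44, 3) = 1, we get a unique residue mod 132.
    Write x = 40 + 44·t and substitute into x ≡ 0 (mod 3): 44·t ≡ 0 − 40 = -40 (mod 3).
    Reduce coefficients mod 3: 2·t ≡ 2 (mod 3).
    The inverse of 2 mod 3 is 2 (since 2·2 = 4 = 1·3 + 1), so t ≡ 2·2 = 4 ≡ 1 (mod 3).
    Then x = 40 + 44·1 = 84, valid modulo lcm(44, 3) = 132: x ≡ 84 (mod 132).
Verify: 84 mod 4 = 0 ✓, 84 mod 11 = 7 ✓, 84 mod 3 = 0 ✓.

x ≡ 84 (mod 132).


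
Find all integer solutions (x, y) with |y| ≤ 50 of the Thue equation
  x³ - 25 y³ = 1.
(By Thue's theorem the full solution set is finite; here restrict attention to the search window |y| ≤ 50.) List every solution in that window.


The equation is x³ - 25y³ = 1. For fixed y, x³ = 25·y³ + 1, so a solution requires the RHS to be a perfect cube.
Strategy: iterate y from -50 to 50, compute RHS = 25·y³ + 1, and check whether it is a (positive or negative) perfect cube.
Check small values of y:
  y = 0: RHS = 1 = (1)³ ⇒ x = 1 works.
  y = 1: RHS = 26 is not a perfect cube.
  y = -1: RHS = -24 is not a perfect cube.
  y = 2: RHS = 201 is not a perfect cube.
  y = -2: RHS = -199 is not a perfect cube.
  y = 3: RHS = 676 is not a perfect cube.
  y = -3: RHS = -674 is not a perfect cube.
Continuing the search up to |y| = 50 finds no further solutions beyond those listed.
Collected solutions: (1, 0).

Solutions (with |y| ≤ 50): (1, 0).


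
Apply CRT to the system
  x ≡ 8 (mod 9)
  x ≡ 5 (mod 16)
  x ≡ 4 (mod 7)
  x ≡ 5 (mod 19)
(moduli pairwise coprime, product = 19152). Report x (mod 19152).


Product of moduli M = 9 · 16 · 7 · 19 = 19152.
Merge one congruence at a time:
  Start: x ≡ 8 (mod 9).
  Combine with x ≡ 5 (mod 16); new modulus lcm = 144.
    Write x = 8 + 9·t and substitute into x ≡ 5 (mod 16): 9·t ≡ 5 − 8 = -3 (mod 16).
    Reduce coefficients mod 16: 9·t ≡ 13 (mod 16).
    The inverse of 9 mod 16 is 9 (since 9·9 = 81 = 5·16 + 1), so t ≡ 9·13 = 117 ≡ 5 (mod 16).
    Then x = 8 + 9·5 = 53, valid modulo lcm(9, 16) = 144: x ≡ 53 (mod 144).
  Combine with x ≡ 4 (mod 7); new modulus lcm = 1008.
    Write x = 53 + 144·t and substitute into x ≡ 4 (mod 7): 144·t ≡ 4 − 53 = -49 (mod 7).
    Reduce coefficients mod 7: 4·t ≡ 0 (mod 7).
    The inverse of 4 mod 7 is 2 (since 4·2 = 8 = 1·7 + 1), so t ≡ 2·0 = 0 ≡ 0 (mod 7).
    Then x = 53 + 144·0 = 53, valid modulo lcm(144, 7) = 1008: x ≡ 53 (mod 1008).
  Combine with x ≡ 5 (mod 19); new modulus lcm = 19152.
    Write x = 53 + 1008·t and substitute into x ≡ 5 (mod 19): 1008·t ≡ 5 − 53 = -48 (mod 19).
    Reduce coefficients mod 19: 1·t ≡ 9 (mod 19).
    So t ≡ 9 (mod 19).
    Then x = 53 + 1008·9 = 9125, valid modulo lcm(1008, 19) = 19152: x ≡ 9125 (mod 19152).
Verify against each original: 9125 mod 9 = 8, 9125 mod 16 = 5, 9125 mod 7 = 4, 9125 mod 19 = 5.

x ≡ 9125 (mod 19152).


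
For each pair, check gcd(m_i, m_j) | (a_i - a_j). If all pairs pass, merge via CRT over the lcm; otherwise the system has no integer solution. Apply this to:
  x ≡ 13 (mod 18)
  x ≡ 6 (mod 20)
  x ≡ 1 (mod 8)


Moduli 18, 20, 8 are not pairwise coprime, so CRT works modulo lcm(m_i) when all pairwise compatibility conditions hold.
Pairwise compatibility: gcd(m_i, m_j) must divide a_i - a_j for every pair.
Merge one congruence at a time:
  Start: x ≡ 13 (mod 18).
  Combine with x ≡ 6 (mod 20): gcd(18, 20) = 2, and 6 - 13 = -7 is NOT divisible by 2.
    ⇒ system is inconsistent (no integer solution).

No solution (the system is inconsistent).


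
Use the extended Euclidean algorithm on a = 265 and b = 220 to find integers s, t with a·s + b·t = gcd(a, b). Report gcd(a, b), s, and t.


Euclidean algorithm on (265, 220) — divide until remainder is 0:
  265 = 1 · 220 + 45
  220 = 4 · 45 + 40
  45 = 1 · 40 + 5
  40 = 8 · 5 + 0
gcd(265, 220) = 5.
Track Bezout coefficients alongside the remainders: start with r₀ = 265 = a·1 + b·0 (s = 1, t = 0) and r₁ = 220 = a·0 + b·1 (s = 0, t = 1); each new remainder r_{k+1} = r_{k-1} − q_k·r_k inherits s_{k+1} = s_{k-1} − q_k·s_k, t_{k+1} = t_{k-1} − q_k·t_k, so r_k = a·s_k + b·t_k at every step:
  q = 1: r = 45, s = 1 − 1·0 = 1, t = 0 − 1·1 = -1  (check: 265·1 + 220·(-1) = 45)
  q = 4: r = 40, s = 0 − 4·1 = -4, t = 1 − 4·(-1) = 5  (check: 265·(-4) + 220·5 = 40)
  q = 1: r = 5, s = 1 − 1·(-4) = 5, t = -1 − 1·5 = -6  (check: 265·5 + 220·(-6) = 5)
The row with r = 5 (the gcd) gives the Bezout coefficients s = 5, t = -6.
Result: 265 · (5) + 220 · (-6) = 5.

gcd(265, 220) = 5; s = 5, t = -6 (check: 265·5 + 220·(-6) = 5).


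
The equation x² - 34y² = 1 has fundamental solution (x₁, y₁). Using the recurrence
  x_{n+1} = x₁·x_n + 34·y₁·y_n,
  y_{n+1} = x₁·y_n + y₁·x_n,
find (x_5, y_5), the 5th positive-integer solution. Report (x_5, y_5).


Step 1: Find the fundamental solution (x₁, y₁) of x² - 34y² = 1.
  Expand √34 as a continued fraction. a₀ = ⌊√34⌋ = 5; iterate m_{k+1} = d_k·a_k − m_k, d_{k+1} = (34 − m_{k+1}²)/d_k, a_{k+1} = ⌊(a₀ + m_{k+1})/d_{k+1}⌋ (starting m₀ = 0, d₀ = 1), with convergents p_k = a_k·p_{k-1} + p_{k-2}, q_k = a_k·q_{k-1} + q_{k-2} (p₋₁ = 1, q₋₁ = 0):
  k = 0: a₀ = 5; p₀/q₀ = 5/1; p₀² − 34·q₀² = 25 − 34 = -9.
  k = 1: m = 5, d = 9, a = ⌊(5 + 5)/9⌋ = 1; p/q = (1·5 + 1)/(1·1 + 0) = 6/1; p² − 34·q² = 36 − 34 = 2.
  k = 2: m = 4, d = 2, a = ⌊(5 + 4)/2⌋ = 4; p/q = (4·6 + 5)/(4·1 + 1) = 29/5; p² − 34·q² = 841 − 850 = -9.
  k = 3: m = 4, d = 9, a = ⌊(5 + 4)/9⌋ = 1; p/q = (1·29 + 6)/(1·5 + 1) = 35/6; p² − 34·q² = 1225 − 1224 = 1.
  The first convergent with p² − 34·q² = 1 gives the fundamental solution (x₁, y₁) = (35, 6).
Step 2: Apply the recurrence (x_{n+1}, y_{n+1}) = (x₁x_n + 34y₁y_n, x₁y_n + y₁x_n) repeatedly.
  From (x_1, y_1) = (35, 6): x_2 = 35·35 + 34·6·6 = 2449; y_2 = 35·6 + 6·35 = 420.
  From (x_2, y_2) = (2449, 420): x_3 = 35·2449 + 34·6·420 = 171395; y_3 = 35·420 + 6·2449 = 29394.
  From (x_3, y_3) = (171395, 29394): x_4 = 35·171395 + 34·6·29394 = 11995201; y_4 = 35·29394 + 6·171395 = 2057160.
  From (x_4, y_4) = (11995201, 2057160): x_5 = 35·11995201 + 34·6·2057160 = 839492675; y_5 = 35·2057160 + 6·11995201 = 143971806.
Step 3: Verify x_5² - 34·y_5² = 704747951378655625 - 704747951378655624 = 1 (should be 1). ✓

(x_1, y_1) = (35, 6); (x_5, y_5) = (839492675, 143971806).


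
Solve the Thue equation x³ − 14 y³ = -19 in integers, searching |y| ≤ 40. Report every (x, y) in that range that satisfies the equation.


The equation is x³ - 14y³ = -19. For fixed y, x³ = 14·y³ − 19, so a solution requires the RHS to be a perfect cube.
Strategy: iterate y from -40 to 40, compute RHS = 14·y³ − 19, and check whether it is a (positive or negative) perfect cube.
Check small values of y:
  y = 0: RHS = -19 is not a perfect cube.
  y = 1: RHS = -5 is not a perfect cube.
  y = -1: RHS = -33 is not a perfect cube.
  y = 2: RHS = 93 is not a perfect cube.
  y = -2: RHS = -131 is not a perfect cube.
  y = 3: RHS = 359 is not a perfect cube.
  y = -3: RHS = -397 is not a perfect cube.
Continuing the search up to |y| = 40 finds no solutions either.
No (x, y) in the scanned range satisfies the equation.

No integer solutions with |y| ≤ 40.


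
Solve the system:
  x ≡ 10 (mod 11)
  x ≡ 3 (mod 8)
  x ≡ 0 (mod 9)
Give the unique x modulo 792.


Moduli 11, 8, 9 are pairwise coprime; by CRT there is a unique solution modulo M = 11 · 8 · 9 = 792.
Solve pairwise, accumulating the modulus:
  Start with x ≡ 10 (mod 11).
  Combine with x ≡ 3 (mod 8): since gcd(11, 8) = 1, we get a unique residue mod 88.
    Write x = 10 + 11·t and substitute into x ≡ 3 (mod 8): 11·t ≡ 3 − 10 = -7 (mod 8).
    Reduce coefficients mod 8: 3·t ≡ 1 (mod 8).
    The inverse of 3 mod 8 is 3 (since 3·3 = 9 = 1·8 + 1), so t ≡ 3·1 = 3 ≡ 3 (mod 8).
    Then x = 10 + 11·3 = 43, valid modulo lcm(11, 8) = 88: x ≡ 43 (mod 88).
  Combine with x ≡ 0 (mod 9): since gcd(88, 9) = 1, we get a unique residue mod 792.
    Write x = 43 + 88·t and substitute into x ≡ 0 (mod 9): 88·t ≡ 0 − 43 = -43 (mod 9).
    Reduce coefficients mod 9: 7·t ≡ 2 (mod 9).
    The inverse of 7 mod 9 is 4 (since 7·4 = 28 = 3·9 + 1), so t ≡ 4·2 = 8 ≡ 8 (mod 9).
    Then x = 43 + 88·8 = 747, valid modulo lcm(88, 9) = 792: x ≡ 747 (mod 792).
Verify: 747 mod 11 = 10 ✓, 747 mod 8 = 3 ✓, 747 mod 9 = 0 ✓.

x ≡ 747 (mod 792).


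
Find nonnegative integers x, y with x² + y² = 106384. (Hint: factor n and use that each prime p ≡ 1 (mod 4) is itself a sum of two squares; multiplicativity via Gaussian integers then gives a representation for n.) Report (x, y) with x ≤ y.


Step 1: Factor n = 106384 = 2^4 · 61 · 109.
Step 2: Check the mod-4 condition on each prime factor: 2 = 2 (special); 61 ≡ 1 (mod 4), exponent 1; 109 ≡ 1 (mod 4), exponent 1.
All primes ≡ 3 (mod 4) appear to even exponent (or don't appear), so by the two-squares theorem n IS expressible as a sum of two squares.
Step 3: Build a representation. Group n = k² · m with k = 4 and m = 61 · 109 = 6649 (a product of primes ≡ 1 (mod 4)); a representation of m scales to one of n via (k·x)² + (k·y)² = k²(x² + y²). Each prime p ≡ 1 (mod 4) is itself a sum of two squares; find a² by testing p − a² for a perfect square:
  61: 61 − 1² = 60, 61 − 2² = 57, 61 − 3² = 52, 61 − 4² = 45, 61 − 5² = 36 = 6² ⇒ 61 = 5² + 6².
  109: 109 − 1² = 108, 109 − 2² = 105, 109 − 3² = 100 = 10² ⇒ 109 = 3² + 10².
  Combine using the Brahmagupta–Fibonacci identity (a² + b²)(c² + d²) = (ac − bd)² + (ad + bc)² = (ac + bd)² + (ad − bc)²:
  61 · 109 = 6649: from (5² + 6²)(3² + 10²), take (5·3 − 6·10, 5·10 + 6·3) = (15 − 60, 50 + 18) = (-45, 68); dropping signs (only squares matter) gives (45, 68); check 45² + 68² = 2025 + 4624 = 6649 ✓.
  Scale by k = 4: (4·45, 4·68) = (180, 272).
Step 4: Order so x ≤ y and verify: 180² + 272² = 32400 + 73984 = 106384 = n. ✓

n = 106384 = 180² + 272² (one valid representation with x ≤ y).


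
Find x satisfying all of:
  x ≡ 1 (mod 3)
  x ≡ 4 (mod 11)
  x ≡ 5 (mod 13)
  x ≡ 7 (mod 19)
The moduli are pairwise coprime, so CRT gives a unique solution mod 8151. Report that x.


Product of moduli M = 3 · 11 · 13 · 19 = 8151.
Merge one congruence at a time:
  Start: x ≡ 1 (mod 3).
  Combine with x ≡ 4 (mod 11); new modulus lcm = 33.
    Write x = 1 + 3·t and substitute into x ≡ 4 (mod 11): 3·t ≡ 4 − 1 = 3 (mod 11).
    The inverse of 3 mod 11 is 4 (since 3·4 = 12 = 1·11 + 1), so t ≡ 4·3 = 12 ≡ 1 (mod 11).
    Then x = 1 + 3·1 = 4, valid modulo lcm(3, 11) = 33: x ≡ 4 (mod 33).
  Combine with x ≡ 5 (mod 13); new modulus lcm = 429.
    Write x = 4 + 33·t and substitute into x ≡ 5 (mod 13): 33·t ≡ 5 − 4 = 1 (mod 13).
    Reduce coefficients mod 13: 7·t ≡ 1 (mod 13).
    The inverse of 7 mod 13 is 2 (since 7·2 = 14 = 1·13 + 1), so t ≡ 2·1 = 2 ≡ 2 (mod 13).
    Then x = 4 + 33·2 = 70, valid modulo lcm(33, 13) = 429: x ≡ 70 (mod 429).
  Combine with x ≡ 7 (mod 19); new modulus lcm = 8151.
    Write x = 70 + 429·t and substitute into x ≡ 7 (mod 19): 429·t ≡ 7 − 70 = -63 (mod 19).
    Reduce coefficients mod 19: 11·t ≡ 13 (mod 19).
    The inverse of 11 mod 19 is 7 (since 11·7 = 77 = 4·19 + 1), so t ≡ 7·13 = 91 ≡ 15 (mod 19).
    Then x = 70 + 429·15 = 6505, valid modulo lcm(429, 19) = 8151: x ≡ 6505 (mod 8151).
Verify against each original: 6505 mod 3 = 1, 6505 mod 11 = 4, 6505 mod 13 = 5, 6505 mod 19 = 7.

x ≡ 6505 (mod 8151).


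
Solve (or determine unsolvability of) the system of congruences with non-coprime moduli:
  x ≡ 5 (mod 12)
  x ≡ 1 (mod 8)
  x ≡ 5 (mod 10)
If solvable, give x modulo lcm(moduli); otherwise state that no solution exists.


Moduli 12, 8, 10 are not pairwise coprime, so CRT works modulo lcm(m_i) when all pairwise compatibility conditions hold.
Pairwise compatibility: gcd(m_i, m_j) must divide a_i - a_j for every pair.
Merge one congruence at a time:
  Start: x ≡ 5 (mod 12).
  Combine with x ≡ 1 (mod 8): gcd(12, 8) = 4; 1 - 5 = -4, which IS divisible by 4, so compatible.
    Write x = 5 + 12·t and substitute into x ≡ 1 (mod 8): 12·t ≡ 1 − 5 = -4 (mod 8).
    Divide the congruence (and modulus) by g = 4: 3·t ≡ -1 (mod 2).
    Reduce coefficients mod 2: 1·t ≡ 1 (mod 2).
    So t ≡ 1 (mod 2).
    Then x = 5 + 12·1 = 17, valid modulo lcm(12, 8) = 24: x ≡ 17 (mod 24).
  Combine with x ≡ 5 (mod 10): gcd(24, 10) = 2; 5 - 17 = -12, which IS divisible by 2, so compatible.
    Write x = 17 + 24·t and substitute into x ≡ 5 (mod 10): 24·t ≡ 5 − 17 = -12 (mod 10).
    Divide the congruence (and modulus) by g = 2: 12·t ≡ -6 (mod 5).
    Reduce coefficients mod 5: 2·t ≡ 4 (mod 5).
    The inverse of 2 mod 5 is 3 (since 2·3 = 6 = 1·5 + 1), so t ≡ 3·4 = 12 ≡ 2 (mod 5).
    Then x = 17 + 24·2 = 65, valid modulo lcm(24, 10) = 120: x ≡ 65 (mod 120).
Verify: 65 mod 12 = 5, 65 mod 8 = 1, 65 mod 10 = 5.

x ≡ 65 (mod 120).


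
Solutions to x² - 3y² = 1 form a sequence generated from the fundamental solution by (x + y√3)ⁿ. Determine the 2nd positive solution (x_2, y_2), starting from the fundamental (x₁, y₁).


Step 1: Find the fundamental solution (x₁, y₁) of x² - 3y² = 1.
  Expand √3 as a continued fraction. a₀ = ⌊√3⌋ = 1; iterate m_{k+1} = d_k·a_k − m_k, d_{k+1} = (3 − m_{k+1}²)/d_k, a_{k+1} = ⌊(a₀ + m_{k+1})/d_{k+1}⌋ (starting m₀ = 0, d₀ = 1), with convergents p_k = a_k·p_{k-1} + p_{k-2}, q_k = a_k·q_{k-1} + q_{k-2} (p₋₁ = 1, q₋₁ = 0):
  k = 0: a₀ = 1; p₀/q₀ = 1/1; p₀² − 3·q₀² = 1 − 3 = -2.
  k = 1: m = 1, d = 2, a = ⌊(1 + 1)/2⌋ = 1; p/q = (1·1 + 1)/(1·1 + 0) = 2/1; p² − 3·q² = 4 − 3 = 1.
  The first convergent with p² − 3·q² = 1 gives the fundamental solution (x₁, y₁) = (2, 1).
Step 2: Apply the recurrence (x_{n+1}, y_{n+1}) = (x₁x_n + 3y₁y_n, x₁y_n + y₁x_n) repeatedly.
  From (x_1, y_1) = (2, 1): x_2 = 2·2 + 3·1·1 = 7; y_2 = 2·1 + 1·2 = 4.
Step 3: Verify x_2² - 3·y_2² = 49 - 48 = 1 (should be 1). ✓

(x_1, y_1) = (2, 1); (x_2, y_2) = (7, 4).


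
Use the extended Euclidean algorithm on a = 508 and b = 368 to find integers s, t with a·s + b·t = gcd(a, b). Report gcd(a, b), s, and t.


Euclidean algorithm on (508, 368) — divide until remainder is 0:
  508 = 1 · 368 + 140
  368 = 2 · 140 + 88
  140 = 1 · 88 + 52
  88 = 1 · 52 + 36
  52 = 1 · 36 + 16
  36 = 2 · 16 + 4
  16 = 4 · 4 + 0
gcd(508, 368) = 4.
Track Bezout coefficients alongside the remainders: start with r₀ = 508 = a·1 + b·0 (s = 1, t = 0) and r₁ = 368 = a·0 + b·1 (s = 0, t = 1); each new remainder r_{k+1} = r_{k-1} − q_k·r_k inherits s_{k+1} = s_{k-1} − q_k·s_k, t_{k+1} = t_{k-1} − q_k·t_k, so r_k = a·s_k + b·t_k at every step:
  q = 1: r = 140, s = 1 − 1·0 = 1, t = 0 − 1·1 = -1  (check: 508·1 + 368·(-1) = 140)
  q = 2: r = 88, s = 0 − 2·1 = -2, t = 1 − 2·(-1) = 3  (check: 508·(-2) + 368·3 = 88)
  q = 1: r = 52, s = 1 − 1·(-2) = 3, t = -1 − 1·3 = -4  (check: 508·3 + 368·(-4) = 52)
  q = 1: r = 36, s = -2 − 1·3 = -5, t = 3 − 1·(-4) = 7  (check: 508·(-5) + 368·7 = 36)
  q = 1: r = 16, s = 3 − 1·(-5) = 8, t = -4 − 1·7 = -11  (check: 508·8 + 368·(-11) = 16)
  q = 2: r = 4, s = -5 − 2·8 = -21, t = 7 − 2·(-11) = 29  (check: 508·(-21) + 368·29 = 4)
The row with r = 4 (the gcd) gives the Bezout coefficients s = -21, t = 29.
Result: 508 · (-21) + 368 · (29) = 4.

gcd(508, 368) = 4; s = -21, t = 29 (check: 508·(-21) + 368·29 = 4).


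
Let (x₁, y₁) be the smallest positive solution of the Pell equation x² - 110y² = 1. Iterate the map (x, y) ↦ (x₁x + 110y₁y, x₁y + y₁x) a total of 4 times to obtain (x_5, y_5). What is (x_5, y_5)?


Step 1: Find the fundamental solution (x₁, y₁) of x² - 110y² = 1.
  Expand √110 as a continued fraction. a₀ = ⌊√110⌋ = 10; iterate m_{k+1} = d_k·a_k − m_k, d_{k+1} = (110 − m_{k+1}²)/d_k, a_{k+1} = ⌊(a₀ + m_{k+1})/d_{k+1}⌋ (starting m₀ = 0, d₀ = 1), with convergents p_k = a_k·p_{k-1} + p_{k-2}, q_k = a_k·q_{k-1} + q_{k-2} (p₋₁ = 1, q₋₁ = 0):
  k = 0: a₀ = 10; p₀/q₀ = 10/1; p₀² − 110·q₀² = 100 − 110 = -10.
  k = 1: m = 10, d = 10, a = ⌊(10 + 10)/10⌋ = 2; p/q = (2·10 + 1)/(2·1 + 0) = 21/2; p² − 110·q² = 441 − 440 = 1.
  The first convergent with p² − 110·q² = 1 gives the fundamental solution (x₁, y₁) = (21, 2).
Step 2: Apply the recurrence (x_{n+1}, y_{n+1}) = (x₁x_n + 110y₁y_n, x₁y_n + y₁x_n) repeatedly.
  From (x_1, y_1) = (21, 2): x_2 = 21·21 + 110·2·2 = 881; y_2 = 21·2 + 2·21 = 84.
  From (x_2, y_2) = (881, 84): x_3 = 21·881 + 110·2·84 = 36981; y_3 = 21·84 + 2·881 = 3526.
  From (x_3, y_3) = (36981, 3526): x_4 = 21·36981 + 110·2·3526 = 1552321; y_4 = 21·3526 + 2·36981 = 148008.
  From (x_4, y_4) = (1552321, 148008): x_5 = 21·1552321 + 110·2·148008 = 65160501; y_5 = 21·148008 + 2·1552321 = 6212810.
Step 3: Verify x_5² - 110·y_5² = 4245890890571001 - 4245890890571000 = 1 (should be 1). ✓

(x_1, y_1) = (21, 2); (x_5, y_5) = (65160501, 6212810).


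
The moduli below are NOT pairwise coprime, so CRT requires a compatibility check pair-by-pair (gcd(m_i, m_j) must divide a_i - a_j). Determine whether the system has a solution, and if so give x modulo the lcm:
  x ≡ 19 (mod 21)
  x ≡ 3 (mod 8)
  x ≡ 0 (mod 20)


Moduli 21, 8, 20 are not pairwise coprime, so CRT works modulo lcm(m_i) when all pairwise compatibility conditions hold.
Pairwise compatibility: gcd(m_i, m_j) must divide a_i - a_j for every pair.
Merge one congruence at a time:
  Start: x ≡ 19 (mod 21).
  Combine with x ≡ 3 (mod 8): gcd(21, 8) = 1; 3 - 19 = -16, which IS divisible by 1, so compatible.
    Write x = 19 + 21·t and substitute into x ≡ 3 (mod 8): 21·t ≡ 3 − 19 = -16 (mod 8).
    Reduce coefficients mod 8: 5·t ≡ 0 (mod 8).
    The inverse of 5 mod 8 is 5 (since 5·5 = 25 = 3·8 + 1), so t ≡ 5·0 = 0 ≡ 0 (mod 8).
    Then x = 19 + 21·0 = 19, valid modulo lcm(21, 8) = 168: x ≡ 19 (mod 168).
  Combine with x ≡ 0 (mod 20): gcd(168, 20) = 4, and 0 - 19 = -19 is NOT divisible by 4.
    ⇒ system is inconsistent (no integer solution).

No solution (the system is inconsistent).


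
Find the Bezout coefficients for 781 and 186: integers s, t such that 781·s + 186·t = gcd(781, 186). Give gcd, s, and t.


Euclidean algorithm on (781, 186) — divide until remainder is 0:
  781 = 4 · 186 + 37
  186 = 5 · 37 + 1
  37 = 37 · 1 + 0
gcd(781, 186) = 1.
Track Bezout coefficients alongside the remainders: start with r₀ = 781 = a·1 + b·0 (s = 1, t = 0) and r₁ = 186 = a·0 + b·1 (s = 0, t = 1); each new remainder r_{k+1} = r_{k-1} − q_k·r_k inherits s_{k+1} = s_{k-1} − q_k·s_k, t_{k+1} = t_{k-1} − q_k·t_k, so r_k = a·s_k + b·t_k at every step:
  q = 4: r = 37, s = 1 − 4·0 = 1, t = 0 − 4·1 = -4  (check: 781·1 + 186·(-4) = 37)
  q = 5: r = 1, s = 0 − 5·1 = -5, t = 1 − 5·(-4) = 21  (check: 781·(-5) + 186·21 = 1)
The row with r = 1 (the gcd) gives the Bezout coefficients s = -5, t = 21.
Result: 781 · (-5) + 186 · (21) = 1.

gcd(781, 186) = 1; s = -5, t = 21 (check: 781·(-5) + 186·21 = 1).


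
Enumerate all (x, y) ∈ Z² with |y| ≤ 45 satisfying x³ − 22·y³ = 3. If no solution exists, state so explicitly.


The equation is x³ - 22y³ = 3. For fixed y, x³ = 22·y³ + 3, so a solution requires the RHS to be a perfect cube.
Strategy: iterate y from -45 to 45, compute RHS = 22·y³ + 3, and check whether it is a (positive or negative) perfect cube.
Check small values of y:
  y = 0: RHS = 3 is not a perfect cube.
  y = 1: RHS = 25 is not a perfect cube.
  y = -1: RHS = -19 is not a perfect cube.
  y = 2: RHS = 179 is not a perfect cube.
  y = -2: RHS = -173 is not a perfect cube.
  y = 3: RHS = 597 is not a perfect cube.
  y = -3: RHS = -591 is not a perfect cube.
Continuing the search up to |y| = 45 finds no solutions either.
No (x, y) in the scanned range satisfies the equation.

No integer solutions with |y| ≤ 45.


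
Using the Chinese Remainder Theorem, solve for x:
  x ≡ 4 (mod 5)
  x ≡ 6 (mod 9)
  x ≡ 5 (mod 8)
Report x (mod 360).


Moduli 5, 9, 8 are pairwise coprime; by CRT there is a unique solution modulo M = 5 · 9 · 8 = 360.
Solve pairwise, accumulating the modulus:
  Start with x ≡ 4 (mod 5).
  Combine with x ≡ 6 (mod 9): since gcd(5, 9) = 1, we get a unique residue mod 45.
    Write x = 4 + 5·t and substitute into x ≡ 6 (mod 9): 5·t ≡ 6 − 4 = 2 (mod 9).
    The inverse of 5 mod 9 is 2 (since 5·2 = 10 = 1·9 + 1), so t ≡ 2·2 = 4 ≡ 4 (mod 9).
    Then x = 4 + 5·4 = 24, valid modulo lcm(5, 9) = 45: x ≡ 24 (mod 45).
  Combine with x ≡ 5 (mod 8): since gcd(45, 8) = 1, we get a unique residue mod 360.
    Write x = 24 + 45·t and substitute into x ≡ 5 (mod 8): 45·t ≡ 5 − 24 = -19 (mod 8).
    Reduce coefficients mod 8: 5·t ≡ 5 (mod 8).
    The inverse of 5 mod 8 is 5 (since 5·5 = 25 = 3·8 + 1), so t ≡ 5·5 = 25 ≡ 1 (mod 8).
    Then x = 24 + 45·1 = 69, valid modulo lcm(45, 8) = 360: x ≡ 69 (mod 360).
Verify: 69 mod 5 = 4 ✓, 69 mod 9 = 6 ✓, 69 mod 8 = 5 ✓.

x ≡ 69 (mod 360).


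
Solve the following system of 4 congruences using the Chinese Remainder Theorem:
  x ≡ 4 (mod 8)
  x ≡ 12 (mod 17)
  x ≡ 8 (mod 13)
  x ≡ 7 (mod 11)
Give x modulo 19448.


Product of moduli M = 8 · 17 · 13 · 11 = 19448.
Merge one congruence at a time:
  Start: x ≡ 4 (mod 8).
  Combine with x ≡ 12 (mod 17); new modulus lcm = 136.
    Write x = 4 + 8·t and substitute into x ≡ 12 (mod 17): 8·t ≡ 12 − 4 = 8 (mod 17).
    The inverse of 8 mod 17 is 15 (since 8·15 = 120 = 7·17 + 1), so t ≡ 15·8 = 120 ≡ 1 (mod 17).
    Then x = 4 + 8·1 = 12, valid modulo lcm(8, 17) = 136: x ≡ 12 (mod 136).
  Combine with x ≡ 8 (mod 13); new modulus lcm = 1768.
    Write x = 12 + 136·t and substitute into x ≡ 8 (mod 13): 136·t ≡ 8 − 12 = -4 (mod 13).
    Reduce coefficients mod 13: 6·t ≡ 9 (mod 13).
    The inverse of 6 mod 13 is 11 (since 6·11 = 66 = 5·13 + 1), so t ≡ 11·9 = 99 ≡ 8 (mod 13).
    Then x = 12 + 136·8 = 1100, valid modulo lcm(136, 13) = 1768: x ≡ 1100 (mod 1768).
  Combine with x ≡ 7 (mod 11); new modulus lcm = 19448.
    Write x = 1100 + 1768·t and substitute into x ≡ 7 (mod 11): 1768·t ≡ 7 − 1100 = -1093 (mod 11).
    Reduce coefficients mod 11: 8·t ≡ 7 (mod 11).
    The inverse of 8 mod 11 is 7 (since 8·7 = 56 = 5·11 + 1), so t ≡ 7·7 = 49 ≡ 5 (mod 11).
    Then x = 1100 + 1768·5 = 9940, valid modulo lcm(1768, 11) = 19448: x ≡ 9940 (mod 19448).
Verify against each original: 9940 mod 8 = 4, 9940 mod 17 = 12, 9940 mod 13 = 8, 9940 mod 11 = 7.

x ≡ 9940 (mod 19448).
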